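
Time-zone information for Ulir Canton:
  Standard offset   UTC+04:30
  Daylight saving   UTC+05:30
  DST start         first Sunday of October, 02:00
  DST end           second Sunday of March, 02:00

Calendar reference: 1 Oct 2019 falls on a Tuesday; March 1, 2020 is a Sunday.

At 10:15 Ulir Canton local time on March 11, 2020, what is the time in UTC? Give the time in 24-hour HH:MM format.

1 October 2019 is a Tuesday, so the first Sunday is October 6.
1 March 2020 is a Sunday, so the first Sunday is March 1 and the second is March 8.
March 11, 2020 does not fall between 6 October 2019 and 8 March 2020, so daylight saving is not in effect and Ulir Canton is at UTC+04:30.
10:15 local − 4h30m = 05:45 UTC.

05:45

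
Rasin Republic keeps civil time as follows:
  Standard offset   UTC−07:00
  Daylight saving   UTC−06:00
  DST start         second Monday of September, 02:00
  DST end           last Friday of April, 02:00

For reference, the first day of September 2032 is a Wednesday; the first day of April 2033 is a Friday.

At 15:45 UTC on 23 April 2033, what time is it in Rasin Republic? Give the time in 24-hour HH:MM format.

09:45

1 September 2032 is a Wednesday, so the first Monday is September 6 and the second is September 13.
1 April 2033 is a Friday, so Fridays fall on 1, 8, 15, 22, 29; the last is April 29.
At the standard offset (UTC−07:00), 15:45 UTC − 7h = 08:45 Rasin Republic standard time.
The standard-time date in Rasin Republic, 23 April 2033, lies within the daylight-saving period (13 September 2032 – 29 April 2033), so Rasin Republic is on daylight time, UTC−06:00.
15:45 UTC − 6h = 09:45 local.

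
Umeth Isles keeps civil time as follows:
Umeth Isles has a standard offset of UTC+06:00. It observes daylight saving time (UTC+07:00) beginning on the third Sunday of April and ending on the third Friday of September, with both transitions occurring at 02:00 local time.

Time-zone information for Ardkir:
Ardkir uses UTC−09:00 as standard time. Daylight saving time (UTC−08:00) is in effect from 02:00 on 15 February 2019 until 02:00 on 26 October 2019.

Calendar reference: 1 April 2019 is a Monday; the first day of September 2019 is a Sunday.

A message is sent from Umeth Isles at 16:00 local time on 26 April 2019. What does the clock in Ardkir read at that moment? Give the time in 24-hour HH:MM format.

1 April 2019 is a Monday, so the first Sunday is April 7 and the third is April 21.
1 September 2019 is a Sunday, so the first Friday is September 6 and the third is September 20.
26 April 2019 lies within the daylight-saving period (21 April – 20 September), so Umeth Isles is on daylight time, UTC+07:00.
16:00 Umeth Isles − 7h = 09:00 UTC.
At the standard offset (UTC−09:00), 09:00 UTC − 9h = 00:00 Ardkir standard time.
The standard-time date in Ardkir, 26 April 2019, falls between 15 February and 26 October, so daylight saving is in effect and Ardkir is at UTC−08:00.
09:00 UTC − 8h = 01:00 Ardkir.

01:00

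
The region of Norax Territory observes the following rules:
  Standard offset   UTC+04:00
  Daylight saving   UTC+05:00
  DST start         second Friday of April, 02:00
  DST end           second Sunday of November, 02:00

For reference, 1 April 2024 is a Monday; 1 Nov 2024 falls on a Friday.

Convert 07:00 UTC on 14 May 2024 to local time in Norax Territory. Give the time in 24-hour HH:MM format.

12:00

1 April 2024 is a Monday, so the first Friday is April 5 and the second is April 12.
1 November 2024 is a Friday, so the first Sunday is November 3 and the second is November 10.
At the standard offset (UTC+04:00), 07:00 UTC + 4h = 11:00 Norax Territory standard time.
The standard-time date in Norax Territory, 14 May 2024, falls between 12 April and 10 November, so daylight saving is in effect and Norax Territory is at UTC+05:00.
07:00 UTC + 5h = 12:00 local.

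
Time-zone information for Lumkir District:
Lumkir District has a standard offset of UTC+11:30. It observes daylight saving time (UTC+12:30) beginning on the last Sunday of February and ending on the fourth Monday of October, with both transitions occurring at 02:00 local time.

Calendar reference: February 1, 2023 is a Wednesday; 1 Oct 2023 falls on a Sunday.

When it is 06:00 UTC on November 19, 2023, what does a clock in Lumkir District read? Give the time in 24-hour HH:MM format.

17:30

1 February 2023 is a Wednesday, so Sundays fall on 5, 12, 19, 26; the last is February 26.
1 October 2023 is a Sunday, so the first Monday is October 2 and the fourth is October 23.
At the standard offset (UTC+11:30), 06:00 UTC + 11h30m = 17:30 Lumkir District standard time.
Daylight saving runs 26 February – 23 October; the standard-time date in Lumkir District, November 19, 2023, is outside that window, so Lumkir District is on standard time at UTC+11:30.
06:00 UTC + 11h30m = 17:30 local.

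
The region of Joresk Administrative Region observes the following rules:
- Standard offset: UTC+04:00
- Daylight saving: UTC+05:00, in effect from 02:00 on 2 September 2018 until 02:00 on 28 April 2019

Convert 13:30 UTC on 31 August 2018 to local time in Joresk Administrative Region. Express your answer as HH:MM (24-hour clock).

At the standard offset (UTC+04:00), 13:30 UTC + 4h = 17:30 Joresk Administrative Region standard time.
The standard-time date in Joresk Administrative Region, 31 August 2018, does not fall between 2 September 2018 and 28 April 2019, so daylight saving is not in effect and Joresk Administrative Region is at UTC+04:00.
13:30 UTC + 4h = 17:30 local.

17:30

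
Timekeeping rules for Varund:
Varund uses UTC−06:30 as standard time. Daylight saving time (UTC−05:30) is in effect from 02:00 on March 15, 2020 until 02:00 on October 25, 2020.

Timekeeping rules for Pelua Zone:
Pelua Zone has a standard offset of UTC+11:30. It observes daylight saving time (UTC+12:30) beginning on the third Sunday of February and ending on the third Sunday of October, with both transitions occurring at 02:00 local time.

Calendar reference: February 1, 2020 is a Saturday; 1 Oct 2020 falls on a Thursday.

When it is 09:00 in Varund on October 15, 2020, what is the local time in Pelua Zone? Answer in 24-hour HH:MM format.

October 15, 2020 lies within the daylight-saving period (15 March – 25 October), so Varund is on daylight time, UTC−05:30.
09:00 Varund + 5h30m = 14:30 UTC.
1 February 2020 is a Saturday, so the first Sunday is February 2 and the third is February 16.
1 October 2020 is a Thursday, so the first Sunday is October 4 and the third is October 18.
At the standard offset (UTC+11:30), 14:30 UTC + 11h30m = 02:00 Pelua Zone standard time (rolling into the next day, 16 October 2020).
The standard-time date in Pelua Zone, October 16, 2020, lies within the daylight-saving period (16 February – 18 October), so Pelua Zone is on daylight time, UTC+12:30.
14:30 UTC + 12h30m = 03:00 Pelua Zone (rolling into the next day, 16 October 2020).

03:00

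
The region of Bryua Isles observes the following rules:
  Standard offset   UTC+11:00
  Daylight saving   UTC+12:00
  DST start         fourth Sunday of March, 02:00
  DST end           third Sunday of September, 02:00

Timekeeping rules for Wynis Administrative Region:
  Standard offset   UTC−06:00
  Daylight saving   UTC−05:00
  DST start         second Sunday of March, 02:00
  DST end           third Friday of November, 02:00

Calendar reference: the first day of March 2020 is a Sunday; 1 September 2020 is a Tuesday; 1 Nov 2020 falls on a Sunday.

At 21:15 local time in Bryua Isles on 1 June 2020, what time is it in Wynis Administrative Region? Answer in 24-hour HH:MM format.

1 March 2020 is a Sunday, so the first Sunday is March 1 and the fourth is March 22.
1 September 2020 is a Tuesday, so the first Sunday is September 6 and the third is September 20.
Daylight saving runs 22 March – 20 September; 1 June 2020 is inside that window, so Bryua Isles is at UTC+12:00.
21:15 Bryua Isles − 12h = 09:15 UTC.
1 March 2020 is a Sunday, so the first Sunday is March 1 and the second is March 8.
1 November 2020 is a Sunday, so the first Friday is November 6 and the third is November 20.
At the standard offset (UTC−06:00), 09:15 UTC − 6h = 03:15 Wynis Administrative Region standard time.
The standard-time date in Wynis Administrative Region, 1 June 2020, falls between 8 March and 20 November, so daylight saving is in effect and Wynis Administrative Region is at UTC−05:00.
09:15 UTC − 5h = 04:15 Wynis Administrative Region.

04:15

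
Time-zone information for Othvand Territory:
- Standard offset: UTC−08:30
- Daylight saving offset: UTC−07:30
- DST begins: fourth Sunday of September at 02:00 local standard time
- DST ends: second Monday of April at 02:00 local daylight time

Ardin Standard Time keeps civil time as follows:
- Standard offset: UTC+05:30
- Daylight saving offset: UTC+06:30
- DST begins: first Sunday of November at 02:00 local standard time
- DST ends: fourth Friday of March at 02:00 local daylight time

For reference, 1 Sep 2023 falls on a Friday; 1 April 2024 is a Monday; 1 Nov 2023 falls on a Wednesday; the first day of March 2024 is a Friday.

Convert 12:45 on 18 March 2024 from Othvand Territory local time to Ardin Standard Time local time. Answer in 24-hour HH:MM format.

02:45

1 September 2023 is a Friday, so the first Sunday is September 3 and the fourth is September 24.
1 April 2024 is a Monday, so the first Monday is April 1 and the second is April 8.
18 March 2024 lies within the daylight-saving period (24 September 2023 – 8 April 2024), so Othvand Territory is on daylight time, UTC−07:30.
12:45 Othvand Territory + 7h30m = 20:15 UTC.
1 November 2023 is a Wednesday, so the first Sunday is November 5.
1 March 2024 is a Friday, so the first Friday is March 1 and the fourth is March 22.
At the standard offset (UTC+05:30), 20:15 UTC + 5h30m = 01:45 Ardin Standard Time standard time (rolling into the next day, 19 March 2024).
The standard-time date in Ardin Standard Time, 19 March 2024, lies within the daylight-saving period (5 November 2023 – 22 March 2024), so Ardin Standard Time is on daylight time, UTC+06:30.
20:15 UTC + 6h30m = 02:45 Ardin Standard Time (rolling into the next day, 19 March 2024).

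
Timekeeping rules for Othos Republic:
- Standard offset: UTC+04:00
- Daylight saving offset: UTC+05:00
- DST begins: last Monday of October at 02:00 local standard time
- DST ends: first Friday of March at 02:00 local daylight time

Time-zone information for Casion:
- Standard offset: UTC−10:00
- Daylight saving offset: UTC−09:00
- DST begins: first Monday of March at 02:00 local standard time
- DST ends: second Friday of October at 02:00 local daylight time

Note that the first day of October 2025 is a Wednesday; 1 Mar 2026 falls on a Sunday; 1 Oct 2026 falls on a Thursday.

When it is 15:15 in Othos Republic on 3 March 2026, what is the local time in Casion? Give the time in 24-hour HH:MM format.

1 October 2025 is a Wednesday, so Mondays fall on 6, 13, 20, 27; the last is October 27.
1 March 2026 is a Sunday, so the first Friday is March 6.
Daylight saving runs 27 October 2025 – 6 March 2026; 3 March 2026 is inside that window, so Othos Republic is at UTC+05:00.
15:15 Othos Republic − 5h = 10:15 UTC.
1 March 2026 is a Sunday, so the first Monday is March 2.
1 October 2026 is a Thursday, so the first Friday is October 2 and the second is October 9.
At the standard offset (UTC−10:00), 10:15 UTC − 10h = 00:15 Casion standard time.
The standard-time date in Casion, 3 March 2026, lies within the daylight-saving period (2 March – 9 October), so Casion is on daylight time, UTC−09:00.
10:15 UTC − 9h = 01:15 Casion.

01:15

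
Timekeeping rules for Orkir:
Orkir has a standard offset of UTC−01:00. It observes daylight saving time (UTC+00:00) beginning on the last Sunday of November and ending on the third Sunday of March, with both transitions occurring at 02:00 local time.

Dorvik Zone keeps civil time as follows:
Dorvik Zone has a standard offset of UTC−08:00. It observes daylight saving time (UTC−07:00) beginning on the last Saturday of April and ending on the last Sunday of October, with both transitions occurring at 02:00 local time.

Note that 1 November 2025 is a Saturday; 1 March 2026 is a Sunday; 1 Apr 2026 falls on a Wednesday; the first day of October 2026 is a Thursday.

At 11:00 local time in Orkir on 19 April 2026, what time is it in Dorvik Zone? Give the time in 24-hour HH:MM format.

04:00

1 November 2025 is a Saturday, so Sundays fall on 2, 9, 16, 23, 30; the last is November 30.
1 March 2026 is a Sunday, so the first Sunday is March 1 and the third is March 15.
19 April 2026 does not fall between 30 November 2025 and 15 March 2026, so daylight saving is not in effect and Orkir is at UTC−01:00.
11:00 Orkir + 1h = 12:00 UTC.
1 April 2026 is a Wednesday, so Saturdays fall on 4, 11, 18, 25; the last is April 25.
1 October 2026 is a Thursday, so Sundays fall on 4, 11, 18, 25; the last is October 25.
At the standard offset (UTC−08:00), 12:00 UTC − 8h = 04:00 Dorvik Zone standard time.
Daylight saving runs 25 April – 25 October; the standard-time date in Dorvik Zone, 19 April 2026, is outside that window, so Dorvik Zone is on standard time at UTC−08:00.
12:00 UTC − 8h = 04:00 Dorvik Zone.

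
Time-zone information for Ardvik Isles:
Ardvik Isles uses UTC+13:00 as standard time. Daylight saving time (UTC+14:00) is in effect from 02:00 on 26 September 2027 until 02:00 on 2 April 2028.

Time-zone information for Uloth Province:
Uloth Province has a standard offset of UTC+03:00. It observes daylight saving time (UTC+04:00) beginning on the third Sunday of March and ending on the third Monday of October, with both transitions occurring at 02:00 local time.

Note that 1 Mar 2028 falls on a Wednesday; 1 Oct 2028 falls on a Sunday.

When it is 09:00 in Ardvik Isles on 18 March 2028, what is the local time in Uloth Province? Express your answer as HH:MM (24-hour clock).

18 March 2028 lies within the daylight-saving period (26 September 2027 – 2 April 2028), so Ardvik Isles is on daylight time, UTC+14:00.
09:00 Ardvik Isles − 14h = 19:00 UTC (rolling into the previous day, 17 March 2028).
1 March 2028 is a Wednesday, so the first Sunday is March 5 and the third is March 19.
1 October 2028 is a Sunday, so the first Monday is October 2 and the third is October 16.
At the standard offset (UTC+03:00), 19:00 UTC + 3h = 22:00 Uloth Province standard time.
The standard-time date in Uloth Province, 17 March 2028, does not fall between 19 March and 16 October, so daylight saving is not in effect and Uloth Province is at UTC+03:00.
19:00 UTC + 3h = 22:00 Uloth Province.

22:00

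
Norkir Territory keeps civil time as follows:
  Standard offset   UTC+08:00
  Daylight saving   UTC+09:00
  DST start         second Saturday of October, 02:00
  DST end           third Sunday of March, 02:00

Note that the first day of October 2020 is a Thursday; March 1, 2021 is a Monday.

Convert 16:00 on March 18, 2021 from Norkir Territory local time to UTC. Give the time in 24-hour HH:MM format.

07:00

1 October 2020 is a Thursday, so the first Saturday is October 3 and the second is October 10.
1 March 2021 is a Monday, so the first Sunday is March 7 and the third is March 21.
March 18, 2021 lies within the daylight-saving period (10 October 2020 – 21 March 2021), so Norkir Territory is on daylight time, UTC+09:00.
16:00 local − 9h = 07:00 UTC.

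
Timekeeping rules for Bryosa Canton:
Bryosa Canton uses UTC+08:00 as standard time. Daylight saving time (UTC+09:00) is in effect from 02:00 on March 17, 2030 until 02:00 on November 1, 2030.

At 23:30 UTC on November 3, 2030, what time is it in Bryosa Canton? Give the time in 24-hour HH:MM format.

07:30

At the standard offset (UTC+08:00), 23:30 UTC + 8h = 07:30 Bryosa Canton standard time (rolling into the next day, 4 November 2030).
The standard-time date in Bryosa Canton, November 4, 2030, is outside the daylight-saving period (17 March – 1 November), so Bryosa Canton is on standard time, UTC+08:00.
23:30 UTC + 8h = 07:30 local (rolling into the next day, 4 November 2030).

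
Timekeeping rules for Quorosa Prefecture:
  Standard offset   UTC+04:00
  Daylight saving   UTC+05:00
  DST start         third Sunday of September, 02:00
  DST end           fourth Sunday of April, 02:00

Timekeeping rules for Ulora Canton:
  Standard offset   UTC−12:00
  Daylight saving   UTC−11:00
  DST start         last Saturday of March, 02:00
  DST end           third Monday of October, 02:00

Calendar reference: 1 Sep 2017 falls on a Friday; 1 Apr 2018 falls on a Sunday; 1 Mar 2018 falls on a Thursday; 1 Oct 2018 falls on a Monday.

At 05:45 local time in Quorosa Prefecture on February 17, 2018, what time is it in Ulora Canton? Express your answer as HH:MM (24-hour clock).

12:45

1 September 2017 is a Friday, so the first Sunday is September 3 and the third is September 17.
1 April 2018 is a Sunday, so the first Sunday is April 1 and the fourth is April 22.
February 17, 2018 falls between 17 September 2017 and 22 April 2018, so daylight saving is in effect and Quorosa Prefecture is at UTC+05:00.
05:45 Quorosa Prefecture − 5h = 00:45 UTC.
1 March 2018 is a Thursday, so Saturdays fall on 3, 10, 17, 24, 31; the last is March 31.
1 October 2018 is a Monday, so the first Monday is October 1 and the third is October 15.
At the standard offset (UTC−12:00), 00:45 UTC − 12h = 12:45 Ulora Canton standard time (rolling into the previous day, 16 February 2018).
The standard-time date in Ulora Canton, February 16, 2018, is outside the daylight-saving period (31 March – 15 October), so Ulora Canton is on standard time, UTC−12:00.
00:45 UTC − 12h = 12:45 Ulora Canton (rolling into the previous day, 16 February 2018).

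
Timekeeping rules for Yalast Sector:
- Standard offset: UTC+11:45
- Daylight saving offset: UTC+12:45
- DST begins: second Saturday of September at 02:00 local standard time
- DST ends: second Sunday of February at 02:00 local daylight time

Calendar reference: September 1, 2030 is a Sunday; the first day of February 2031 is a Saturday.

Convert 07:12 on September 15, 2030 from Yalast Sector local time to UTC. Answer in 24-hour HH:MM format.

1 September 2030 is a Sunday, so the first Saturday is September 7 and the second is September 14.
1 February 2031 is a Saturday, so the first Sunday is February 2 and the second is February 9.
Daylight saving runs 14 September 2030 – 9 February 2031; September 15, 2030 is inside that window, so Yalast Sector is at UTC+12:45.
07:12 local − 12h45m = 18:27 UTC (rolling into the previous day, 14 September 2030).

18:27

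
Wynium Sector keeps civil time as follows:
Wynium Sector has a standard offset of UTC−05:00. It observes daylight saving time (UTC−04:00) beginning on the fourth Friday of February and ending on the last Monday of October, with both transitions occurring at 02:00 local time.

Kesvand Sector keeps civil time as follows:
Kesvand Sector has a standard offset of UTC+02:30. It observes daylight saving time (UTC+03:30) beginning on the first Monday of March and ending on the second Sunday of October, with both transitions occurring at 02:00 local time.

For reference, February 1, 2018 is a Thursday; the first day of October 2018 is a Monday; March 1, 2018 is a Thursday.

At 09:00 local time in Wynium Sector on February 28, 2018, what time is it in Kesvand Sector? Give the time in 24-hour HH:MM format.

15:30

1 February 2018 is a Thursday, so the first Friday is February 2 and the fourth is February 23.
1 October 2018 is a Monday, so Mondays fall on 1, 8, 15, 22, 29; the last is October 29.
February 28, 2018 lies within the daylight-saving period (23 February – 29 October), so Wynium Sector is on daylight time, UTC−04:00.
09:00 Wynium Sector + 4h = 13:00 UTC.
1 March 2018 is a Thursday, so the first Monday is March 5.
1 October 2018 is a Monday, so the first Sunday is October 7 and the second is October 14.
At the standard offset (UTC+02:30), 13:00 UTC + 2h30m = 15:30 Kesvand Sector standard time.
The standard-time date in Kesvand Sector, February 28, 2018, does not fall between 5 March and 14 October, so daylight saving is not in effect and Kesvand Sector is at UTC+02:30.
13:00 UTC + 2h30m = 15:30 Kesvand Sector.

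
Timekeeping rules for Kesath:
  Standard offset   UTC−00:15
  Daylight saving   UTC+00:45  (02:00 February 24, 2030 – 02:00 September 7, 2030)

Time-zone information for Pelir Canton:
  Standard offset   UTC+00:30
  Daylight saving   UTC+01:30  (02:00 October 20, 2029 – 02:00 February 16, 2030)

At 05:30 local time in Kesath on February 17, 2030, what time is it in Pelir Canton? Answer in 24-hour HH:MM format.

February 17, 2030 is outside the daylight-saving period (24 February – 7 September), so Kesath is on standard time, UTC−00:15.
05:30 Kesath + 0h15m = 05:45 UTC.
At the standard offset (UTC+00:30), 05:45 UTC + 0h30m = 06:15 Pelir Canton standard time.
Daylight saving runs 20 October 2029 – 16 February 2030; the standard-time date in Pelir Canton, February 17, 2030, is outside that window, so Pelir Canton is on standard time at UTC+00:30.
05:45 UTC + 0h30m = 06:15 Pelir Canton.

06:15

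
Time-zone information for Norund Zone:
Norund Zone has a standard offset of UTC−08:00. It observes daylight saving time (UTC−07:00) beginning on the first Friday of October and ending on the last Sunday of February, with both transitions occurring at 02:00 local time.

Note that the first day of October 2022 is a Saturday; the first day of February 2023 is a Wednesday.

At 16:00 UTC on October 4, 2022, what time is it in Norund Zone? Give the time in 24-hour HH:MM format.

08:00

1 October 2022 is a Saturday, so the first Friday is October 7.
1 February 2023 is a Wednesday, so Sundays fall on 5, 12, 19, 26; the last is February 26.
At the standard offset (UTC−08:00), 16:00 UTC − 8h = 08:00 Norund Zone standard time.
Daylight saving runs 7 October 2022 – 26 February 2023; the standard-time date in Norund Zone, October 4, 2022, is outside that window, so Norund Zone is on standard time at UTC−08:00.
16:00 UTC − 8h = 08:00 local.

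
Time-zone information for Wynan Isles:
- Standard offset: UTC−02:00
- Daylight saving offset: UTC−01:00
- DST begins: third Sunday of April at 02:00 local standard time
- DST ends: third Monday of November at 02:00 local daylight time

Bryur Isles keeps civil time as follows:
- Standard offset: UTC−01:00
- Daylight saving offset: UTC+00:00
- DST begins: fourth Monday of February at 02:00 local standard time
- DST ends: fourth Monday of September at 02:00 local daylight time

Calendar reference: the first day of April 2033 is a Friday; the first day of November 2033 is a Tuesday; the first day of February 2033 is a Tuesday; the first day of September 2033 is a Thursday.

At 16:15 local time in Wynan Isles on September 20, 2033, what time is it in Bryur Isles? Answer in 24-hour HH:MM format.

1 April 2033 is a Friday, so the first Sunday is April 3 and the third is April 17.
1 November 2033 is a Tuesday, so the first Monday is November 7 and the third is November 21.
September 20, 2033 lies within the daylight-saving period (17 April – 21 November), so Wynan Isles is on daylight time, UTC−01:00.
16:15 Wynan Isles + 1h = 17:15 UTC.
1 February 2033 is a Tuesday, so the first Monday is February 7 and the fourth is February 28.
1 September 2033 is a Thursday, so the first Monday is September 5 and the fourth is September 26.
At the standard offset (UTC−01:00), 17:15 UTC − 1h = 16:15 Bryur Isles standard time.
Daylight saving runs 28 February – 26 September; the standard-time date in Bryur Isles, September 20, 2033, is inside that window, so Bryur Isles is at UTC+00:00.
17:15 UTC + 0h = 17:15 Bryur Isles.

17:15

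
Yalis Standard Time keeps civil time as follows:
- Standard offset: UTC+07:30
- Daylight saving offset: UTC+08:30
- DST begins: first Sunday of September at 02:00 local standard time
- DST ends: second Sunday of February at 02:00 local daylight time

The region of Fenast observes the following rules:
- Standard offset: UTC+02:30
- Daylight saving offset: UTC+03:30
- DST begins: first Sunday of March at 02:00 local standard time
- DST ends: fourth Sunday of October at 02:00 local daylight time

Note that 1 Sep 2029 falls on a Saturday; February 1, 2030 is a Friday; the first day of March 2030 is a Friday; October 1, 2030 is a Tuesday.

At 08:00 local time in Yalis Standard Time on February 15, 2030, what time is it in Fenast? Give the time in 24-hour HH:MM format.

1 September 2029 is a Saturday, so the first Sunday is September 2.
1 February 2030 is a Friday, so the first Sunday is February 3 and the second is February 10.
February 15, 2030 is outside the daylight-saving period (2 September 2029 – 10 February 2030), so Yalis Standard Time is on standard time, UTC+07:30.
08:00 Yalis Standard Time − 7h30m = 00:30 UTC.
1 March 2030 is a Friday, so the first Sunday is March 3.
1 October 2030 is a Tuesday, so the first Sunday is October 6 and the fourth is October 27.
At the standard offset (UTC+02:30), 00:30 UTC + 2h30m = 03:00 Fenast standard time.
The standard-time date in Fenast, February 15, 2030, does not fall between 3 March and 27 October, so daylight saving is not in effect and Fenast is at UTC+02:30.
00:30 UTC + 2h30m = 03:00 Fenast.

03:00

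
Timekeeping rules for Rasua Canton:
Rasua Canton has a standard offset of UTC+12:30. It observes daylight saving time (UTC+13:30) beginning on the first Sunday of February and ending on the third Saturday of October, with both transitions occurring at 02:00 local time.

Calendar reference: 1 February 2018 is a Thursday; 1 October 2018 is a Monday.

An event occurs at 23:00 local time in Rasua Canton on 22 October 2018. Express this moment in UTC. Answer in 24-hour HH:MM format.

1 February 2018 is a Thursday, so the first Sunday is February 4.
1 October 2018 is a Monday, so the first Saturday is October 6 and the third is October 20.
22 October 2018 does not fall between 4 February and 20 October, so daylight saving is not in effect and Rasua Canton is at UTC+12:30.
23:00 local − 12h30m = 10:30 UTC.

10:30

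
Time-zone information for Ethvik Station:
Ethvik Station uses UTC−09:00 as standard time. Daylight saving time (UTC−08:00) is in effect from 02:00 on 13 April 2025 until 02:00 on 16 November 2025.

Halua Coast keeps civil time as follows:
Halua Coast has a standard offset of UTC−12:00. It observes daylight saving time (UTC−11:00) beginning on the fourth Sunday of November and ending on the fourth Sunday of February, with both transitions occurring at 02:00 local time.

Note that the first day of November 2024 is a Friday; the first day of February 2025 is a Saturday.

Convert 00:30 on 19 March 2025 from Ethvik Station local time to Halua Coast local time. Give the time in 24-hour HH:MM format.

19 March 2025 is outside the daylight-saving period (13 April – 16 November), so Ethvik Station is on standard time, UTC−09:00.
00:30 Ethvik Station + 9h = 09:30 UTC.
1 November 2024 is a Friday, so the first Sunday is November 3 and the fourth is November 24.
1 February 2025 is a Saturday, so the first Sunday is February 2 and the fourth is February 23.
At the standard offset (UTC−12:00), 09:30 UTC − 12h = 21:30 Halua Coast standard time (rolling into the previous day, 18 March 2025).
Daylight saving runs 24 November 2024 – 23 February 2025; the standard-time date in Halua Coast, 18 March 2025, is outside that window, so Halua Coast is on standard time at UTC−12:00.
09:30 UTC − 12h = 21:30 Halua Coast (rolling into the previous day, 18 March 2025).

21:30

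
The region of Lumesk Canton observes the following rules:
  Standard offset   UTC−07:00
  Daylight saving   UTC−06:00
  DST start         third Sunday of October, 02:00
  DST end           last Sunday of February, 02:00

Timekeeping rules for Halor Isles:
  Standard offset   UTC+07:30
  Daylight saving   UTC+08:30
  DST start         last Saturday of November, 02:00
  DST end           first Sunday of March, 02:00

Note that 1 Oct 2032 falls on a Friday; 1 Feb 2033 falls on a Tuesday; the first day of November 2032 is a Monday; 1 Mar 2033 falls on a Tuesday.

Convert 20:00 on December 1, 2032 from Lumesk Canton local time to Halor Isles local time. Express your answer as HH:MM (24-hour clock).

10:30

1 October 2032 is a Friday, so the first Sunday is October 3 and the third is October 17.
1 February 2033 is a Tuesday, so Sundays fall on 6, 13, 20, 27; the last is February 27.
December 1, 2032 falls between 17 October 2032 and 27 February 2033, so daylight saving is in effect and Lumesk Canton is at UTC−06:00.
20:00 Lumesk Canton + 6h = 02:00 UTC (rolling into the next day, 2 December 2032).
1 November 2032 is a Monday, so Saturdays fall on 6, 13, 20, 27; the last is November 27.
1 March 2033 is a Tuesday, so the first Sunday is March 6.
At the standard offset (UTC+07:30), 02:00 UTC + 7h30m = 09:30 Halor Isles standard time.
The standard-time date in Halor Isles, December 2, 2032, lies within the daylight-saving period (27 November 2032 – 6 March 2033), so Halor Isles is on daylight time, UTC+08:30.
02:00 UTC + 8h30m = 10:30 Halor Isles.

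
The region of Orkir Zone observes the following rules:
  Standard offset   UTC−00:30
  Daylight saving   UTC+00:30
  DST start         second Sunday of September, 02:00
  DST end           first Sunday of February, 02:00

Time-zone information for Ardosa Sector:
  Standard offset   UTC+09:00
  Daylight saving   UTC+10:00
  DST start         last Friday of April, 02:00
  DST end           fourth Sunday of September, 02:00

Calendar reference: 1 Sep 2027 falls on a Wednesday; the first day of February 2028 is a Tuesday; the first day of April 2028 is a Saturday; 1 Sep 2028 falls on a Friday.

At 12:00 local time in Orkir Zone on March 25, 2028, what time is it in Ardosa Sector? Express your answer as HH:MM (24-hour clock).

1 September 2027 is a Wednesday, so the first Sunday is September 5 and the second is September 12.
1 February 2028 is a Tuesday, so the first Sunday is February 6.
Daylight saving runs 12 September 2027 – 6 February 2028; March 25, 2028 is outside that window, so Orkir Zone is on standard time at UTC−00:30.
12:00 Orkir Zone + 0h30m = 12:30 UTC.
1 April 2028 is a Saturday, so Fridays fall on 7, 14, 21, 28; the last is April 28.
1 September 2028 is a Friday, so the first Sunday is September 3 and the fourth is September 24.
At the standard offset (UTC+09:00), 12:30 UTC + 9h = 21:30 Ardosa Sector standard time.
The standard-time date in Ardosa Sector, March 25, 2028, is outside the daylight-saving period (28 April – 24 September), so Ardosa Sector is on standard time, UTC+09:00.
12:30 UTC + 9h = 21:30 Ardosa Sector.

21:30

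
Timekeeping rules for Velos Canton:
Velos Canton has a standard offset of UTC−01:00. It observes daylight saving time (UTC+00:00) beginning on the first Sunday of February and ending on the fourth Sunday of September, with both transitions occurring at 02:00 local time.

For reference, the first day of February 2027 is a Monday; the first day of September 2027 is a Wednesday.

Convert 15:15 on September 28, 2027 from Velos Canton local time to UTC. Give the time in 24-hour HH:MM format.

16:15

1 February 2027 is a Monday, so the first Sunday is February 7.
1 September 2027 is a Wednesday, so the first Sunday is September 5 and the fourth is September 26.
Daylight saving runs 7 February – 26 September; September 28, 2027 is outside that window, so Velos Canton is on standard time at UTC−01:00.
15:15 local + 1h = 16:15 UTC.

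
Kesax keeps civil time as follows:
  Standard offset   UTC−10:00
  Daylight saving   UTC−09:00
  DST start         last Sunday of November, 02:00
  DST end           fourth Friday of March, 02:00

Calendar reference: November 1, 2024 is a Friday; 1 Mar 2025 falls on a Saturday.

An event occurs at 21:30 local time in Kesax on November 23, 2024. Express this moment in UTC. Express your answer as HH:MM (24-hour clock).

1 November 2024 is a Friday, so Sundays fall on 3, 10, 17, 24; the last is November 24.
1 March 2025 is a Saturday, so the first Friday is March 7 and the fourth is March 28.
November 23, 2024 is outside the daylight-saving period (24 November 2024 – 28 March 2025), so Kesax is on standard time, UTC−10:00.
21:30 local + 10h = 07:30 UTC (rolling into the next day, 24 November 2024).

07:30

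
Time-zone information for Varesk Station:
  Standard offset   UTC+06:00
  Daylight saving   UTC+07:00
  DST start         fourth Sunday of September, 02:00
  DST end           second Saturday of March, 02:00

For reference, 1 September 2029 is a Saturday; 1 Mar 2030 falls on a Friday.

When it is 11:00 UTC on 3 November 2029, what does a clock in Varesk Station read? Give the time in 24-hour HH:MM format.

18:00

1 September 2029 is a Saturday, so the first Sunday is September 2 and the fourth is September 23.
1 March 2030 is a Friday, so the first Saturday is March 2 and the second is March 9.
At the standard offset (UTC+06:00), 11:00 UTC + 6h = 17:00 Varesk Station standard time.
The standard-time date in Varesk Station, 3 November 2029, lies within the daylight-saving period (23 September 2029 – 9 March 2030), so Varesk Station is on daylight time, UTC+07:00.
11:00 UTC + 7h = 18:00 local.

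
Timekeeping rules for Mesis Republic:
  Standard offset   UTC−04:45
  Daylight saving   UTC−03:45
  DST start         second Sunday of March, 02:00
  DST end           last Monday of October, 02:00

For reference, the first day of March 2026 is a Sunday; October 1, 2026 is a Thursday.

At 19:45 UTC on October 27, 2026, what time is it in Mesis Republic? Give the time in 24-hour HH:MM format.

15:00

1 March 2026 is a Sunday, so the first Sunday is March 1 and the second is March 8.
1 October 2026 is a Thursday, so Mondays fall on 5, 12, 19, 26; the last is October 26.
At the standard offset (UTC−04:45), 19:45 UTC − 4h45m = 15:00 Mesis Republic standard time.
Daylight saving runs 8 March – 26 October; the standard-time date in Mesis Republic, October 27, 2026, is outside that window, so Mesis Republic is on standard time at UTC−04:45.
19:45 UTC − 4h45m = 15:00 local.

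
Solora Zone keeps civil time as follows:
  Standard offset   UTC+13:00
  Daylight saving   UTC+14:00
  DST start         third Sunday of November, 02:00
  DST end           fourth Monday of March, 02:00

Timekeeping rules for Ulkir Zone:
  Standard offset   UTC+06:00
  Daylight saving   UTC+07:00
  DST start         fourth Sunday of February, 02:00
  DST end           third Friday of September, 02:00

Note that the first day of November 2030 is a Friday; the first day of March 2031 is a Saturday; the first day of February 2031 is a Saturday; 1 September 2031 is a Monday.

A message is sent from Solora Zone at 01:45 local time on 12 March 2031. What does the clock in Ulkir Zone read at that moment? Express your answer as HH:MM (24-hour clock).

18:45

1 November 2030 is a Friday, so the first Sunday is November 3 and the third is November 17.
1 March 2031 is a Saturday, so the first Monday is March 3 and the fourth is March 24.
12 March 2031 falls between 17 November 2030 and 24 March 2031, so daylight saving is in effect and Solora Zone is at UTC+14:00.
01:45 Solora Zone − 14h = 11:45 UTC (rolling into the previous day, 11 March 2031).
1 February 2031 is a Saturday, so the first Sunday is February 2 and the fourth is February 23.
1 September 2031 is a Monday, so the first Friday is September 5 and the third is September 19.
At the standard offset (UTC+06:00), 11:45 UTC + 6h = 17:45 Ulkir Zone standard time.
Daylight saving runs 23 February – 19 September; the standard-time date in Ulkir Zone, 11 March 2031, is inside that window, so Ulkir Zone is at UTC+07:00.
11:45 UTC + 7h = 18:45 Ulkir Zone.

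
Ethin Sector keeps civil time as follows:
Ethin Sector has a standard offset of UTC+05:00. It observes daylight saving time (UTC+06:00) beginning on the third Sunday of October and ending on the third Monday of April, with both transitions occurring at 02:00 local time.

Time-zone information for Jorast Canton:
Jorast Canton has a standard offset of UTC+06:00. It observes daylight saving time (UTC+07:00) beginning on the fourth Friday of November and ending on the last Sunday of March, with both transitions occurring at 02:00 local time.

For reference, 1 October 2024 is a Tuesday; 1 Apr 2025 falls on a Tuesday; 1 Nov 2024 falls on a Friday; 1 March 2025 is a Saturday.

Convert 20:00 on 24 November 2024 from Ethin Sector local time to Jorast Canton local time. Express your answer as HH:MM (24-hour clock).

1 October 2024 is a Tuesday, so the first Sunday is October 6 and the third is October 20.
1 April 2025 is a Tuesday, so the first Monday is April 7 and the third is April 21.
24 November 2024 falls between 20 October 2024 and 21 April 2025, so daylight saving is in effect and Ethin Sector is at UTC+06:00.
20:00 Ethin Sector − 6h = 14:00 UTC.
1 November 2024 is a Friday, so the first Friday is November 1 and the fourth is November 22.
1 March 2025 is a Saturday, so Sundays fall on 2, 9, 16, 23, 30; the last is March 30.
At the standard offset (UTC+06:00), 14:00 UTC + 6h = 20:00 Jorast Canton standard time.
Daylight saving runs 22 November 2024 – 30 March 2025; the standard-time date in Jorast Canton, 24 November 2024, is inside that window, so Jorast Canton is at UTC+07:00.
14:00 UTC + 7h = 21:00 Jorast Canton.

21:00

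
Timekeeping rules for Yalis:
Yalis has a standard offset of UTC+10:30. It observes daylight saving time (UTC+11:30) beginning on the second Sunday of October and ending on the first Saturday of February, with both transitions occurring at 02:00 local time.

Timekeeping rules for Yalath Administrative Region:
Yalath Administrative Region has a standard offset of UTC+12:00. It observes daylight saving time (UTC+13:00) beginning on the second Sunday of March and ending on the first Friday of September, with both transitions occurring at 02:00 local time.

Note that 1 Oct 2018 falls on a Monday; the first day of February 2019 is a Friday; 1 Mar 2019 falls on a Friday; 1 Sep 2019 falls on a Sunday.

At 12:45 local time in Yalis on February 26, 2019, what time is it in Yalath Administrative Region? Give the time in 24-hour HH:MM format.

14:15

1 October 2018 is a Monday, so the first Sunday is October 7 and the second is October 14.
1 February 2019 is a Friday, so the first Saturday is February 2.
February 26, 2019 does not fall between 14 October 2018 and 2 February 2019, so daylight saving is not in effect and Yalis is at UTC+10:30.
12:45 Yalis − 10h30m = 02:15 UTC.
1 March 2019 is a Friday, so the first Sunday is March 3 and the second is March 10.
1 September 2019 is a Sunday, so the first Friday is September 6.
At the standard offset (UTC+12:00), 02:15 UTC + 12h = 14:15 Yalath Administrative Region standard time.
The standard-time date in Yalath Administrative Region, February 26, 2019, is outside the daylight-saving period (10 March – 6 September), so Yalath Administrative Region is on standard time, UTC+12:00.
02:15 UTC + 12h = 14:15 Yalath Administrative Region.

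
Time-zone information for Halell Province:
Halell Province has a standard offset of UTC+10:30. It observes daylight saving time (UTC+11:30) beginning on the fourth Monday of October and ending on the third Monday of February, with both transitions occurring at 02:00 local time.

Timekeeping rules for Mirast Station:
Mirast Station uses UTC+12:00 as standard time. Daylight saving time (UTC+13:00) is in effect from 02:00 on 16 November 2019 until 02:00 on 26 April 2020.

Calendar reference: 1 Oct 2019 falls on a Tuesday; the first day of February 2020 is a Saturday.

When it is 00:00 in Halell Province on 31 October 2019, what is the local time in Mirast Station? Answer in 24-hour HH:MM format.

00:30

1 October 2019 is a Tuesday, so the first Monday is October 7 and the fourth is October 28.
1 February 2020 is a Saturday, so the first Monday is February 3 and the third is February 17.
31 October 2019 falls between 28 October 2019 and 17 February 2020, so daylight saving is in effect and Halell Province is at UTC+11:30.
00:00 Halell Province − 11h30m = 12:30 UTC (rolling into the previous day, 30 October 2019).
At the standard offset (UTC+12:00), 12:30 UTC + 12h = 00:30 Mirast Station standard time (rolling into the next day, 31 October 2019).
Daylight saving runs 16 November 2019 – 26 April 2020; the standard-time date in Mirast Station, 31 October 2019, is outside that window, so Mirast Station is on standard time at UTC+12:00.
12:30 UTC + 12h = 00:30 Mirast Station (rolling into the next day, 31 October 2019).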